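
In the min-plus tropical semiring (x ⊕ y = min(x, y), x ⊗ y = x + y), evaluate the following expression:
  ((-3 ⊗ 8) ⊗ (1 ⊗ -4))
((-3 ⊗ 8) ⊗ (1 ⊗ -4)) = 2

Expand innermost to outermost. Recall ⊕ takes the minimum of its arguments and ⊗ takes their sum. Working out the expression ((-3 ⊗ 8) ⊗ (1 ⊗ -4)) gives 2.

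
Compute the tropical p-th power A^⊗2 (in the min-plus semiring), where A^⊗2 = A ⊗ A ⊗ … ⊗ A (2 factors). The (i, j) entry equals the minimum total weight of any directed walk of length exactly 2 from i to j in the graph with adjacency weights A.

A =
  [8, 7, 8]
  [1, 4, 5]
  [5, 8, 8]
A^⊗2 =
  [8, 11, 12]
  [5, 8, 9]
  [9, 12, 13]

Each entry (A^⊗2)_ij equals the minimum over all length-2 walks i = v_0 → v_1 → … → v_2 = j of Σ_t A[v_t][v_{t+1}]. For example, for (i, j) = (0, 2) we minimise over 3 possible intermediate vertex sequences; the minimum is 12, attained along the walk 0 → 1 → 2.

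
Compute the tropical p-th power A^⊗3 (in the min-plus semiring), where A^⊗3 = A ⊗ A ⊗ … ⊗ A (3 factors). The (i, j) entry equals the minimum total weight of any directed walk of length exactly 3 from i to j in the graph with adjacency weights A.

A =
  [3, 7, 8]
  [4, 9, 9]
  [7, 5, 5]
A^⊗3 =
  [9, 13, 14]
  [10, 14, 15]
  [12, 15, 15]

Each entry (A^⊗3)_ij equals the minimum over all length-3 walks i = v_0 → v_1 → … → v_3 = j of Σ_t A[v_t][v_{t+1}]. For example, for (i, j) = (0, 2) we minimise over 9 possible intermediate vertex sequences; the minimum is 14, attained along the walk 0 → 0 → 0 → 2.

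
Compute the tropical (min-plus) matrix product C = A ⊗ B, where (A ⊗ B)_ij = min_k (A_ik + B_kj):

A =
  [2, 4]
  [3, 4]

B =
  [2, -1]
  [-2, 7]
A ⊗ B =
  [2, 1]
  [2, 2]

Apply the min-plus product entry-by-entry:
  C[0][0] = min over k of (A[0][0] + B[0][0] = 2 + 2 = 4, A[0][1] + B[1][0] = 4 + -2 = 2) = 2 (attained at k = 1)
  C[0][1] = min over k of (A[0][0] + B[0][1] = 2 + -1 = 1, A[0][1] + B[1][1] = 4 + 7 = 11) = 1 (attained at k = 0)
  C[1][0] = min over k of (A[1][0] + B[0][0] = 3 + 2 = 5, A[1][1] + B[1][0] = 4 + -2 = 2) = 2 (attained at k = 1)
  C[1][1] = min over k of (A[1][0] + B[0][1] = 3 + -1 = 2, A[1][1] + B[1][1] = 4 + 7 = 11) = 2 (attained at k = 0)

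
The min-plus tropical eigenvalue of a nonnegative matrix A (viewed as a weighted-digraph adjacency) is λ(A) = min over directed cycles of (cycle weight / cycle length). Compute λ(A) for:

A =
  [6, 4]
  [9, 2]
λ(A) = 2

Enumerate directed cycles and compute their means (weight / length). Sample:
  cycle 0 → 0: weight = 6, length = 1, mean = 6/1 ≈ 6.000
  cycle 1 → 1: weight = 2, length = 1, mean = 2/1 ≈ 2.000
  cycle 0 → 1 → 0: weight = 13, length = 2, mean = 13/2 ≈ 6.500
  cycle 1 → 0 → 1: weight = 13, length = 2, mean = 13/2 ≈ 6.500
Minimum mean = 2.000, attained e.g. along the cycle 1 → 1 with weight 2 and length 1. So λ(A) = 2/1 = 2.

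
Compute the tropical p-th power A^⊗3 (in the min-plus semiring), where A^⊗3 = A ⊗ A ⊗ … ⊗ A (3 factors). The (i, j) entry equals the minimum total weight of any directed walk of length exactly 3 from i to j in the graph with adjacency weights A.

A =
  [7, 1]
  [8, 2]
A^⊗3 =
  [11, 5]
  [12, 6]

Each entry (A^⊗3)_ij equals the minimum over all length-3 walks i = v_0 → v_1 → … → v_3 = j of Σ_t A[v_t][v_{t+1}]. For example, for (i, j) = (0, 1) we minimise over 4 possible intermediate vertex sequences; the minimum is 5, attained along the walk 0 → 1 → 1 → 1.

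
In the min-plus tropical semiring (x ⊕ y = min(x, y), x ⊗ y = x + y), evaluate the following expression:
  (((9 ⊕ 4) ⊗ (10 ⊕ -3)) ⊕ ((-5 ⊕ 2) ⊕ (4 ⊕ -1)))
(((9 ⊕ 4) ⊗ (10 ⊕ -3)) ⊕ ((-5 ⊕ 2) ⊕ (4 ⊕ -1))) = -5

Expand innermost to outermost. Recall ⊕ takes the minimum of its arguments and ⊗ takes their sum. Working out the expression (((9 ⊕ 4) ⊗ (10 ⊕ -3)) ⊕ ((-5 ⊕ 2) ⊕ (4 ⊕ -1))) gives -5.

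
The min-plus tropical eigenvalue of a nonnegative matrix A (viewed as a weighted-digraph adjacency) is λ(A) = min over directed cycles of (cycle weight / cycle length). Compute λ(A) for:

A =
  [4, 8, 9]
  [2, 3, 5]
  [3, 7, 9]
λ(A) = 3

Enumerate directed cycles and compute their means (weight / length). Sample:
  cycle 0 → 0: weight = 4, length = 1, mean = 4/1 ≈ 4.000
  cycle 1 → 1: weight = 3, length = 1, mean = 3/1 ≈ 3.000
  cycle 2 → 2: weight = 9, length = 1, mean = 9/1 ≈ 9.000
  cycle 0 → 1 → 0: weight = 10, length = 2, mean = 10/2 ≈ 5.000
  cycle 0 → 2 → 0: weight = 12, length = 2, mean = 12/2 ≈ 6.000
  cycle 1 → 0 → 1: weight = 10, length = 2, mean = 10/2 ≈ 5.000
Minimum mean = 3.000, attained e.g. along the cycle 1 → 1 with weight 3 and length 1. So λ(A) = 3/1 = 3.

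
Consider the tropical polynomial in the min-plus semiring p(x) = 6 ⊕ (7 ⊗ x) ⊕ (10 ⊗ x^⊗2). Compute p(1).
p(1) = 6

A tropical monomial a ⊗ x^⊗i evaluates to a + i · x. Evaluating each term at x = 1:
  Term 0 contributes 6 + 0 · 1 = 6
  Term 1 contributes 7 + 1 · 1 = 8
  Term 2 contributes 10 + 2 · 1 = 12
p(1) = ⊕ of these = min[6, 8, 12] = 6.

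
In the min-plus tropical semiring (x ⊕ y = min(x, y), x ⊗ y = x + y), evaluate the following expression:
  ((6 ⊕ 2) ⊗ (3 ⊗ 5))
((6 ⊕ 2) ⊗ (3 ⊗ 5)) = 10

Expand innermost to outermost. Recall ⊕ takes the minimum of its arguments and ⊗ takes their sum. Working out the expression ((6 ⊕ 2) ⊗ (3 ⊗ 5)) gives 10.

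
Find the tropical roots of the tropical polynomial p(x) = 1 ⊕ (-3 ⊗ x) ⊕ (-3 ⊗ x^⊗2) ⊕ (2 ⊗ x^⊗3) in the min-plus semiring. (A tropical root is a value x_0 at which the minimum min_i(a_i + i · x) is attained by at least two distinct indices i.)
Roots: {-5, 0, 4}

Each tropical root is a break point of the lower envelope of the lines y = a_i + i · x (there are 4 lines, with slopes 0, 1, ..., 3). Only the lines that attain the minimum somewhere contribute to roots; other lines are dominated. Here the surviving (envelope) indices are i = 3, i = 2, i = 1, i = 0.
Intersections between consecutive envelope lines give the roots: for adjacent envelope indices i < j the intersection is x = (a_i − a_j) / (j − i). Reading off the sorted break points: {-5, 0, 4}.
Verification: at each break x_0, at least two indices attain the minimum of min_i(a_i + i · x_0).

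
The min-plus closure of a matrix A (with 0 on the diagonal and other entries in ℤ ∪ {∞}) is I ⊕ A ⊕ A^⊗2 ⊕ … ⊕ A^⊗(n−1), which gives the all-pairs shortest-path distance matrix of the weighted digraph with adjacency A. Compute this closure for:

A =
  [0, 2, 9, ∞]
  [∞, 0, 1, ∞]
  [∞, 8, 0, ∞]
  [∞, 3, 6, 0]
Closure =
  [0, 2, 3, ∞]
  [∞, 0, 1, ∞]
  [∞, 8, 0, ∞]
  [∞, 3, 4, 0]

This is the Floyd-Warshall all-pairs shortest-path computation. For each intermediate vertex k = 0, 1, …, 3, update dist[i][j] ← min(dist[i][j], dist[i][k] + dist[k][j]). The final matrix gives, for each (i, j), the minimum total weight of any directed path from i to j (possibly empty when i = j).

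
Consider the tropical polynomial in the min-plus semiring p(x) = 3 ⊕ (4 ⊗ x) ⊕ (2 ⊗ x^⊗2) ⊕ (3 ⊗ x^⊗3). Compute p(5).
p(5) = 3

A tropical monomial a ⊗ x^⊗i evaluates to a + i · x. Evaluating each term at x = 5:
  Term 0 contributes 3 + 0 · 5 = 3
  Term 1 contributes 4 + 1 · 5 = 9
  Term 2 contributes 2 + 2 · 5 = 12
  Term 3 contributes 3 + 3 · 5 = 18
p(5) = ⊕ of these = min[3, 9, 12, 18] = 3.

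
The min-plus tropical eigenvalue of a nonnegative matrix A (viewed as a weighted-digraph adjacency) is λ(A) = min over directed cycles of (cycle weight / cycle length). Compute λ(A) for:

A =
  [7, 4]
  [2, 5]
λ(A) = 3

Enumerate directed cycles and compute their means (weight / length). Sample:
  cycle 0 → 0: weight = 7, length = 1, mean = 7/1 ≈ 7.000
  cycle 1 → 1: weight = 5, length = 1, mean = 5/1 ≈ 5.000
  cycle 0 → 1 → 0: weight = 6, length = 2, mean = 6/2 ≈ 3.000
  cycle 1 → 0 → 1: weight = 6, length = 2, mean = 6/2 ≈ 3.000
Minimum mean = 3.000, attained e.g. along the cycle 0 → 1 → 0 with weight 6 and length 2. So λ(A) = 6/2 = 3.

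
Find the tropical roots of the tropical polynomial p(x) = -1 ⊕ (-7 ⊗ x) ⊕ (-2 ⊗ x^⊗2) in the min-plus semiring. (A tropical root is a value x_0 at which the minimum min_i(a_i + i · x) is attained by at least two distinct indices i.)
Roots: {-5, 6}

Each tropical root is a break point of the lower envelope of the lines y = a_i + i · x (there are 3 lines, with slopes 0, 1, ..., 2). Only the lines that attain the minimum somewhere contribute to roots; other lines are dominated. Here the surviving (envelope) indices are i = 2, i = 1, i = 0.
Intersections between consecutive envelope lines give the roots: for adjacent envelope indices i < j the intersection is x = (a_i − a_j) / (j − i). Reading off the sorted break points: {-5, 6}.
Verification: at each break x_0, at least two indices attain the minimum of min_i(a_i + i · x_0).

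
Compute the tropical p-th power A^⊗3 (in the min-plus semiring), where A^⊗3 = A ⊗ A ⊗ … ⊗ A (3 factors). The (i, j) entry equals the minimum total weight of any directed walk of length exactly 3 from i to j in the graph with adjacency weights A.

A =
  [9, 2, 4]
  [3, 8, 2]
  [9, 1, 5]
A^⊗3 =
  [8, 5, 7]
  [6, 8, 5]
  [9, 4, 8]

Each entry (A^⊗3)_ij equals the minimum over all length-3 walks i = v_0 → v_1 → … → v_3 = j of Σ_t A[v_t][v_{t+1}]. For example, for (i, j) = (0, 2) we minimise over 9 possible intermediate vertex sequences; the minimum is 7, attained along the walk 0 → 2 → 1 → 2.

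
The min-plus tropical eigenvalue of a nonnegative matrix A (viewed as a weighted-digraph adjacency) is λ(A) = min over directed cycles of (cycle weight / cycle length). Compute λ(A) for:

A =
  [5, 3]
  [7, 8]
λ(A) = 5

Enumerate directed cycles and compute their means (weight / length). Sample:
  cycle 0 → 0: weight = 5, length = 1, mean = 5/1 ≈ 5.000
  cycle 1 → 1: weight = 8, length = 1, mean = 8/1 ≈ 8.000
  cycle 0 → 1 → 0: weight = 10, length = 2, mean = 10/2 ≈ 5.000
  cycle 1 → 0 → 1: weight = 10, length = 2, mean = 10/2 ≈ 5.000
Minimum mean = 5.000, attained e.g. along the cycle 0 → 0 with weight 5 and length 1. So λ(A) = 5/1 = 5.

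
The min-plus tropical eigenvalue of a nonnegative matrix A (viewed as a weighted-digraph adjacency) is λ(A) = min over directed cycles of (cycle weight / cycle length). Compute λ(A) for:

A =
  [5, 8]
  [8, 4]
λ(A) = 4

Enumerate directed cycles and compute their means (weight / length). Sample:
  cycle 0 → 0: weight = 5, length = 1, mean = 5/1 ≈ 5.000
  cycle 1 → 1: weight = 4, length = 1, mean = 4/1 ≈ 4.000
  cycle 0 → 1 → 0: weight = 16, length = 2, mean = 16/2 ≈ 8.000
  cycle 1 → 0 → 1: weight = 16, length = 2, mean = 16/2 ≈ 8.000
Minimum mean = 4.000, attained e.g. along the cycle 1 → 1 with weight 4 and length 1. So λ(A) = 4/1 = 4.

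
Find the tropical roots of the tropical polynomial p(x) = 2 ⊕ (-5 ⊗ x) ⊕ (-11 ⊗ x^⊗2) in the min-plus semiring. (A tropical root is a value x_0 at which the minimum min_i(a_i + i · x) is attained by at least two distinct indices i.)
Roots: {6, 7}

Each tropical root is a break point of the lower envelope of the lines y = a_i + i · x (there are 3 lines, with slopes 0, 1, ..., 2). Only the lines that attain the minimum somewhere contribute to roots; other lines are dominated. Here the surviving (envelope) indices are i = 2, i = 1, i = 0.
Intersections between consecutive envelope lines give the roots: for adjacent envelope indices i < j the intersection is x = (a_i − a_j) / (j − i). Reading off the sorted break points: {6, 7}.
Verification: at each break x_0, at least two indices attain the minimum of min_i(a_i + i · x_0).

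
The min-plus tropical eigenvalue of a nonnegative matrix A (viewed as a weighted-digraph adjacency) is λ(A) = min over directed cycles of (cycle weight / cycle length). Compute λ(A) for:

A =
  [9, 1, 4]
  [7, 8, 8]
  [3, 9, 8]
λ(A) = 7/2

Enumerate directed cycles and compute their means (weight / length). Sample:
  cycle 0 → 0: weight = 9, length = 1, mean = 9/1 ≈ 9.000
  cycle 1 → 1: weight = 8, length = 1, mean = 8/1 ≈ 8.000
  cycle 2 → 2: weight = 8, length = 1, mean = 8/1 ≈ 8.000
  cycle 0 → 1 → 0: weight = 8, length = 2, mean = 8/2 ≈ 4.000
  cycle 0 → 2 → 0: weight = 7, length = 2, mean = 7/2 ≈ 3.500
  cycle 1 → 0 → 1: weight = 8, length = 2, mean = 8/2 ≈ 4.000
Minimum mean = 3.500, attained e.g. along the cycle 0 → 2 → 0 with weight 7 and length 2. So λ(A) = 7/2 = 7/2.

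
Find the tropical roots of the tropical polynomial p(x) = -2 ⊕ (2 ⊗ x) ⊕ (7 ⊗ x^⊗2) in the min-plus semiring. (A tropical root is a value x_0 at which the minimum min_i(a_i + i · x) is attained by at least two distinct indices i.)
Roots: {-5, -4}

Each tropical root is a break point of the lower envelope of the lines y = a_i + i · x (there are 3 lines, with slopes 0, 1, ..., 2). Only the lines that attain the minimum somewhere contribute to roots; other lines are dominated. Here the surviving (envelope) indices are i = 2, i = 1, i = 0.
Intersections between consecutive envelope lines give the roots: for adjacent envelope indices i < j the intersection is x = (a_i − a_j) / (j − i). Reading off the sorted break points: {-5, -4}.
Verification: at each break x_0, at least two indices attain the minimum of min_i(a_i + i · x_0).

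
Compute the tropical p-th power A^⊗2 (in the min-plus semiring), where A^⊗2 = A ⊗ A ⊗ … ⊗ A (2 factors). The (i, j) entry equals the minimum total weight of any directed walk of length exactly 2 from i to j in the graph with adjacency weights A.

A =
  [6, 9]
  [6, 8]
A^⊗2 =
  [12, 15]
  [12, 15]

Each entry (A^⊗2)_ij equals the minimum over all length-2 walks i = v_0 → v_1 → … → v_2 = j of Σ_t A[v_t][v_{t+1}]. For example, for (i, j) = (0, 1) we minimise over 2 possible intermediate vertex sequences; the minimum is 15, attained along the walk 0 → 0 → 1.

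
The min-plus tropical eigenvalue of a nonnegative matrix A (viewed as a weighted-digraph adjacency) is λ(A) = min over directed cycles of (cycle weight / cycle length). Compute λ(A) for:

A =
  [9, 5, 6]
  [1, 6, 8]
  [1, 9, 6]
λ(A) = 3

Enumerate directed cycles and compute their means (weight / length). Sample:
  cycle 0 → 0: weight = 9, length = 1, mean = 9/1 ≈ 9.000
  cycle 1 → 1: weight = 6, length = 1, mean = 6/1 ≈ 6.000
  cycle 2 → 2: weight = 6, length = 1, mean = 6/1 ≈ 6.000
  cycle 0 → 1 → 0: weight = 6, length = 2, mean = 6/2 ≈ 3.000
  cycle 0 → 2 → 0: weight = 7, length = 2, mean = 7/2 ≈ 3.500
  cycle 1 → 0 → 1: weight = 6, length = 2, mean = 6/2 ≈ 3.000
Minimum mean = 3.000, attained e.g. along the cycle 0 → 1 → 0 with weight 6 and length 2. So λ(A) = 6/2 = 3.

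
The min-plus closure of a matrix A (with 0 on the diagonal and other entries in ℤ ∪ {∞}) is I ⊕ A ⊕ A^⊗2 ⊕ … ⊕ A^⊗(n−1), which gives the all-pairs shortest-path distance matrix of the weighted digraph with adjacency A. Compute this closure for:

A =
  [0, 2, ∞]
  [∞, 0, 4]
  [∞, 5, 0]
Closure =
  [0, 2, 6]
  [∞, 0, 4]
  [∞, 5, 0]

This is the Floyd-Warshall all-pairs shortest-path computation. For each intermediate vertex k = 0, 1, …, 2, update dist[i][j] ← min(dist[i][j], dist[i][k] + dist[k][j]). The final matrix gives, for each (i, j), the minimum total weight of any directed path from i to j (possibly empty when i = j).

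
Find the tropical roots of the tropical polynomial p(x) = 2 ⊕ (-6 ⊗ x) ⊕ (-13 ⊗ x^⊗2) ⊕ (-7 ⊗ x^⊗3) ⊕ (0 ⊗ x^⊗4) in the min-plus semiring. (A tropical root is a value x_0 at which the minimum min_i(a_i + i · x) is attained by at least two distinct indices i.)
Roots: {-7, -6, 7, 8}

Each tropical root is a break point of the lower envelope of the lines y = a_i + i · x (there are 5 lines, with slopes 0, 1, ..., 4). Only the lines that attain the minimum somewhere contribute to roots; other lines are dominated. Here the surviving (envelope) indices are i = 4, i = 3, i = 2, i = 1, i = 0.
Intersections between consecutive envelope lines give the roots: for adjacent envelope indices i < j the intersection is x = (a_i − a_j) / (j − i). Reading off the sorted break points: {-7, -6, 7, 8}.
Verification: at each break x_0, at least two indices attain the minimum of min_i(a_i + i · x_0).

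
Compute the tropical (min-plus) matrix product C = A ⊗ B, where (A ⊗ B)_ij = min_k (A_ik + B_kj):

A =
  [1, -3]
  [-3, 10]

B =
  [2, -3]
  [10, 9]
A ⊗ B =
  [3, -2]
  [-1, -6]

Apply the min-plus product entry-by-entry:
  C[0][0] = min over k of (A[0][0] + B[0][0] = 1 + 2 = 3, A[0][1] + B[1][0] = -3 + 10 = 7) = 3 (attained at k = 0)
  C[0][1] = min over k of (A[0][0] + B[0][1] = 1 + -3 = -2, A[0][1] + B[1][1] = -3 + 9 = 6) = -2 (attained at k = 0)
  C[1][0] = min over k of (A[1][0] + B[0][0] = -3 + 2 = -1, A[1][1] + B[1][0] = 10 + 10 = 20) = -1 (attained at k = 0)
  C[1][1] = min over k of (A[1][0] + B[0][1] = -3 + -3 = -6, A[1][1] + B[1][1] = 10 + 9 = 19) = -6 (attained at k = 0)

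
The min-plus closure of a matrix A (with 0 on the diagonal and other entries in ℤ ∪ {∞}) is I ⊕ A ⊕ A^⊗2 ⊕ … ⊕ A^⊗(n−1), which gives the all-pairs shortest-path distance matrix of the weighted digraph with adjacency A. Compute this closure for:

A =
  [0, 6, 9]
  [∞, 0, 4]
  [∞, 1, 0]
Closure =
  [0, 6, 9]
  [∞, 0, 4]
  [∞, 1, 0]

This is the Floyd-Warshall all-pairs shortest-path computation. For each intermediate vertex k = 0, 1, …, 2, update dist[i][j] ← min(dist[i][j], dist[i][k] + dist[k][j]). The final matrix gives, for each (i, j), the minimum total weight of any directed path from i to j (possibly empty when i = j).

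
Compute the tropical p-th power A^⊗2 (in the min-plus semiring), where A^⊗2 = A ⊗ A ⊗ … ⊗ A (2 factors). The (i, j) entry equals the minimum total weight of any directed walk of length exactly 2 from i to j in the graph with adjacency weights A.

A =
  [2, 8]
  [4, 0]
A^⊗2 =
  [4, 8]
  [4, 0]

Each entry (A^⊗2)_ij equals the minimum over all length-2 walks i = v_0 → v_1 → … → v_2 = j of Σ_t A[v_t][v_{t+1}]. For example, for (i, j) = (0, 1) we minimise over 2 possible intermediate vertex sequences; the minimum is 8, attained along the walk 0 → 1 → 1.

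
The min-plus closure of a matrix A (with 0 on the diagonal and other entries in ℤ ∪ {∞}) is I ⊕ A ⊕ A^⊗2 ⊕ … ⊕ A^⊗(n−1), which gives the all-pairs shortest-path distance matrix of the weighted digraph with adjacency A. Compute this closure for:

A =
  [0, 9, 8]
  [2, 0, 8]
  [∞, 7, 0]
Closure =
  [0, 9, 8]
  [2, 0, 8]
  [9, 7, 0]

This is the Floyd-Warshall all-pairs shortest-path computation. For each intermediate vertex k = 0, 1, …, 2, update dist[i][j] ← min(dist[i][j], dist[i][k] + dist[k][j]). The final matrix gives, for each (i, j), the minimum total weight of any directed path from i to j (possibly empty when i = j).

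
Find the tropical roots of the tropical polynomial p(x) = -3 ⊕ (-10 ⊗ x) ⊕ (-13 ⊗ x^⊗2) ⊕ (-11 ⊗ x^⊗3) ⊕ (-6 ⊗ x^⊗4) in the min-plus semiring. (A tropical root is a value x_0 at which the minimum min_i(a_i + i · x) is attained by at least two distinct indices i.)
Roots: {-5, -2, 3, 7}

Each tropical root is a break point of the lower envelope of the lines y = a_i + i · x (there are 5 lines, with slopes 0, 1, ..., 4). Only the lines that attain the minimum somewhere contribute to roots; other lines are dominated. Here the surviving (envelope) indices are i = 4, i = 3, i = 2, i = 1, i = 0.
Intersections between consecutive envelope lines give the roots: for adjacent envelope indices i < j the intersection is x = (a_i − a_j) / (j − i). Reading off the sorted break points: {-5, -2, 3, 7}.
Verification: at each break x_0, at least two indices attain the minimum of min_i(a_i + i · x_0).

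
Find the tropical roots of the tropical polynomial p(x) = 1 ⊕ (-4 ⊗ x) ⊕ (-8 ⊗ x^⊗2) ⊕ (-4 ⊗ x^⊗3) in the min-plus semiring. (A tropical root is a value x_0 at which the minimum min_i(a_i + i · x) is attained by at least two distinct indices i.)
Roots: {-4, 4, 5}

Each tropical root is a break point of the lower envelope of the lines y = a_i + i · x (there are 4 lines, with slopes 0, 1, ..., 3). Only the lines that attain the minimum somewhere contribute to roots; other lines are dominated. Here the surviving (envelope) indices are i = 3, i = 2, i = 1, i = 0.
Intersections between consecutive envelope lines give the roots: for adjacent envelope indices i < j the intersection is x = (a_i − a_j) / (j − i). Reading off the sorted break points: {-4, 4, 5}.
Verification: at each break x_0, at least two indices attain the minimum of min_i(a_i + i · x_0).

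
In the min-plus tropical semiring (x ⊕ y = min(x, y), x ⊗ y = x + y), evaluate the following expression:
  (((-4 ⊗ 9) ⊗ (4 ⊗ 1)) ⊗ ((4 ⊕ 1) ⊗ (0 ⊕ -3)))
(((-4 ⊗ 9) ⊗ (4 ⊗ 1)) ⊗ ((4 ⊕ 1) ⊗ (0 ⊕ -3))) = 8

Expand innermost to outermost. Recall ⊕ takes the minimum of its arguments and ⊗ takes their sum. Working out the expression (((-4 ⊗ 9) ⊗ (4 ⊗ 1)) ⊗ ((4 ⊕ 1) ⊗ (0 ⊕ -3))) gives 8.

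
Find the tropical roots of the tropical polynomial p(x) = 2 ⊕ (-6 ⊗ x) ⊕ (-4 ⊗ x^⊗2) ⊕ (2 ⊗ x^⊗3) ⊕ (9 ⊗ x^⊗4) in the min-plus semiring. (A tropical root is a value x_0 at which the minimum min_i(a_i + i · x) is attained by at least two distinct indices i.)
Roots: {-7, -6, -2, 8}

Each tropical root is a break point of the lower envelope of the lines y = a_i + i · x (there are 5 lines, with slopes 0, 1, ..., 4). Only the lines that attain the minimum somewhere contribute to roots; other lines are dominated. Here the surviving (envelope) indices are i = 4, i = 3, i = 2, i = 1, i = 0.
Intersections between consecutive envelope lines give the roots: for adjacent envelope indices i < j the intersection is x = (a_i − a_j) / (j − i). Reading off the sorted break points: {-7, -6, -2, 8}.
Verification: at each break x_0, at least two indices attain the minimum of min_i(a_i + i · x_0).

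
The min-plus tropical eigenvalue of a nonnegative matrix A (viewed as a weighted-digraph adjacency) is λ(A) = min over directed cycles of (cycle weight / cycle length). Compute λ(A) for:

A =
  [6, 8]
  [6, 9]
λ(A) = 6

Enumerate directed cycles and compute their means (weight / length). Sample:
  cycle 0 → 0: weight = 6, length = 1, mean = 6/1 ≈ 6.000
  cycle 1 → 1: weight = 9, length = 1, mean = 9/1 ≈ 9.000
  cycle 0 → 1 → 0: weight = 14, length = 2, mean = 14/2 ≈ 7.000
  cycle 1 → 0 → 1: weight = 14, length = 2, mean = 14/2 ≈ 7.000
Minimum mean = 6.000, attained e.g. along the cycle 0 → 0 with weight 6 and length 1. So λ(A) = 6/1 = 6.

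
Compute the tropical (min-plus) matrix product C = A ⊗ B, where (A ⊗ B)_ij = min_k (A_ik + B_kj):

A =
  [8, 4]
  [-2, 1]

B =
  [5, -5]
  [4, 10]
A ⊗ B =
  [8, 3]
  [3, -7]

Apply the min-plus product entry-by-entry:
  C[0][0] = min over k of (A[0][0] + B[0][0] = 8 + 5 = 13, A[0][1] + B[1][0] = 4 + 4 = 8) = 8 (attained at k = 1)
  C[0][1] = min over k of (A[0][0] + B[0][1] = 8 + -5 = 3, A[0][1] + B[1][1] = 4 + 10 = 14) = 3 (attained at k = 0)
  C[1][0] = min over k of (A[1][0] + B[0][0] = -2 + 5 = 3, A[1][1] + B[1][0] = 1 + 4 = 5) = 3 (attained at k = 0)
  C[1][1] = min over k of (A[1][0] + B[0][1] = -2 + -5 = -7, A[1][1] + B[1][1] = 1 + 10 = 11) = -7 (attained at k = 0)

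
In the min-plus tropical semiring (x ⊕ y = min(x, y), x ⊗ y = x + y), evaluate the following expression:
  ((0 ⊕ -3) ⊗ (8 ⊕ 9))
((0 ⊕ -3) ⊗ (8 ⊕ 9)) = 5

Expand innermost to outermost. Recall ⊕ takes the minimum of its arguments and ⊗ takes their sum. Working out the expression ((0 ⊕ -3) ⊗ (8 ⊕ 9)) gives 5.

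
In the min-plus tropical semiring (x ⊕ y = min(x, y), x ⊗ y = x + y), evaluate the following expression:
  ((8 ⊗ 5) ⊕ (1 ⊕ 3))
((8 ⊗ 5) ⊕ (1 ⊕ 3)) = 1

Expand innermost to outermost. Recall ⊕ takes the minimum of its arguments and ⊗ takes their sum. Working out the expression ((8 ⊗ 5) ⊕ (1 ⊕ 3)) gives 1.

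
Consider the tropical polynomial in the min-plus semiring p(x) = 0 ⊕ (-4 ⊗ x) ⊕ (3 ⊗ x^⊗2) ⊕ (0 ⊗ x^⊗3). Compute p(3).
p(3) = -1

A tropical monomial a ⊗ x^⊗i evaluates to a + i · x. Evaluating each term at x = 3:
  Term 0 contributes 0 + 0 · 3 = 0
  Term 1 contributes -4 + 1 · 3 = -1
  Term 2 contributes 3 + 2 · 3 = 9
  Term 3 contributes 0 + 3 · 3 = 9
p(3) = ⊕ of these = min[0, -1, 9, 9] = -1.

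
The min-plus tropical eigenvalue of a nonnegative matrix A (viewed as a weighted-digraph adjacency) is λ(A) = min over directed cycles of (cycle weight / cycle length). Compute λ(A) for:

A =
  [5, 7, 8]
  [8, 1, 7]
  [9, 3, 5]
λ(A) = 1

Enumerate directed cycles and compute their means (weight / length). Sample:
  cycle 0 → 0: weight = 5, length = 1, mean = 5/1 ≈ 5.000
  cycle 1 → 1: weight = 1, length = 1, mean = 1/1 ≈ 1.000
  cycle 2 → 2: weight = 5, length = 1, mean = 5/1 ≈ 5.000
  cycle 0 → 1 → 0: weight = 15, length = 2, mean = 15/2 ≈ 7.500
  cycle 0 → 2 → 0: weight = 17, length = 2, mean = 17/2 ≈ 8.500
  cycle 1 → 0 → 1: weight = 15, length = 2, mean = 15/2 ≈ 7.500
Minimum mean = 1.000, attained e.g. along the cycle 1 → 1 with weight 1 and length 1. So λ(A) = 1/1 = 1.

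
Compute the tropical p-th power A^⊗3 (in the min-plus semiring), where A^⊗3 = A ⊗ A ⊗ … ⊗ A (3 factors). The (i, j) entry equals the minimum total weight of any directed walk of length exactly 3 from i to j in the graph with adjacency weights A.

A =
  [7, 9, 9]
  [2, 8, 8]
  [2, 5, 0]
A^⊗3 =
  [11, 14, 9]
  [10, 13, 8]
  [2, 5, 0]

Each entry (A^⊗3)_ij equals the minimum over all length-3 walks i = v_0 → v_1 → … → v_3 = j of Σ_t A[v_t][v_{t+1}]. For example, for (i, j) = (0, 2) we minimise over 9 possible intermediate vertex sequences; the minimum is 9, attained along the walk 0 → 2 → 2 → 2.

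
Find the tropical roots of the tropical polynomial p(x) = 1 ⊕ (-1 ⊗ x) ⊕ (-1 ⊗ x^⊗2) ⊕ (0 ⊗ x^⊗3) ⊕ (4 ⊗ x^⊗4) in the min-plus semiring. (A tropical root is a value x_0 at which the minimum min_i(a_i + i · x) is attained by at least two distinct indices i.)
Roots: {-4, -1, 0, 2}

Each tropical root is a break point of the lower envelope of the lines y = a_i + i · x (there are 5 lines, with slopes 0, 1, ..., 4). Only the lines that attain the minimum somewhere contribute to roots; other lines are dominated. Here the surviving (envelope) indices are i = 4, i = 3, i = 2, i = 1, i = 0.
Intersections between consecutive envelope lines give the roots: for adjacent envelope indices i < j the intersection is x = (a_i − a_j) / (j − i). Reading off the sorted break points: {-4, -1, 0, 2}.
Verification: at each break x_0, at least two indices attain the minimum of min_i(a_i + i · x_0).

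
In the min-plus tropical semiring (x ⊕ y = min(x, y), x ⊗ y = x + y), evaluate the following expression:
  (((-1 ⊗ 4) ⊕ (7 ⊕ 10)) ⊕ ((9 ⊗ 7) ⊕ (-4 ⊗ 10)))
(((-1 ⊗ 4) ⊕ (7 ⊕ 10)) ⊕ ((9 ⊗ 7) ⊕ (-4 ⊗ 10))) = 3

Expand innermost to outermost. Recall ⊕ takes the minimum of its arguments and ⊗ takes their sum. Working out the expression (((-1 ⊗ 4) ⊕ (7 ⊕ 10)) ⊕ ((9 ⊗ 7) ⊕ (-4 ⊗ 10))) gives 3.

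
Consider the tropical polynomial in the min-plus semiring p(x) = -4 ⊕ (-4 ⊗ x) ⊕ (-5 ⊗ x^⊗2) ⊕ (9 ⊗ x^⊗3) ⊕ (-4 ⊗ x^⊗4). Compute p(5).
p(5) = -4

A tropical monomial a ⊗ x^⊗i evaluates to a + i · x. Evaluating each term at x = 5:
  Term 0 contributes -4 + 0 · 5 = -4
  Term 1 contributes -4 + 1 · 5 = 1
  Term 2 contributes -5 + 2 · 5 = 5
  Term 3 contributes 9 + 3 · 5 = 24
  Term 4 contributes -4 + 4 · 5 = 16
p(5) = ⊕ of these = min[-4, 1, 5, 24, 16] = -4.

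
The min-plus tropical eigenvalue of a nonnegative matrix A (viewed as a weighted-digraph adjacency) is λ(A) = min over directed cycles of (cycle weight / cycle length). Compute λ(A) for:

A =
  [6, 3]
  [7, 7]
λ(A) = 5

Enumerate directed cycles and compute their means (weight / length). Sample:
  cycle 0 → 0: weight = 6, length = 1, mean = 6/1 ≈ 6.000
  cycle 1 → 1: weight = 7, length = 1, mean = 7/1 ≈ 7.000
  cycle 0 → 1 → 0: weight = 10, length = 2, mean = 10/2 ≈ 5.000
  cycle 1 → 0 → 1: weight = 10, length = 2, mean = 10/2 ≈ 5.000
Minimum mean = 5.000, attained e.g. along the cycle 0 → 1 → 0 with weight 10 and length 2. So λ(A) = 10/2 = 5.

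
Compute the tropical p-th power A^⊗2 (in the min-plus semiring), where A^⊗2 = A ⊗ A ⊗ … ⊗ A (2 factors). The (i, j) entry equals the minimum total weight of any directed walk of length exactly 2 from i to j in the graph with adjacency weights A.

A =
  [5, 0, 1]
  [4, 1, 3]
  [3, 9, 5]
A^⊗2 =
  [4, 1, 3]
  [5, 2, 4]
  [8, 3, 4]

Each entry (A^⊗2)_ij equals the minimum over all length-2 walks i = v_0 → v_1 → … → v_2 = j of Σ_t A[v_t][v_{t+1}]. For example, for (i, j) = (0, 2) we minimise over 3 possible intermediate vertex sequences; the minimum is 3, attained along the walk 0 → 1 → 2.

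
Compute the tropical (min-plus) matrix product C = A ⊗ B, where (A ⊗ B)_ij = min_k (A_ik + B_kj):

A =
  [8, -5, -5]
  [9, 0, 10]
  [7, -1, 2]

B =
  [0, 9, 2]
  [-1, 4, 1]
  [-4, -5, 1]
A ⊗ B =
  [-9, -10, -4]
  [-1, 4, 1]
  [-2, -3, 0]

Apply the min-plus product entry-by-entry:
  C[0][0] = min over k of (A[0][0] + B[0][0] = 8 + 0 = 8, A[0][1] + B[1][0] = -5 + -1 = -6, A[0][2] + B[2][0] = -5 + -4 = -9) = -9 (attained at k = 2)
  C[0][1] = min over k of (A[0][0] + B[0][1] = 8 + 9 = 17, A[0][1] + B[1][1] = -5 + 4 = -1, A[0][2] + B[2][1] = -5 + -5 = -10) = -10 (attained at k = 2)
  C[0][2] = min over k of (A[0][0] + B[0][2] = 8 + 2 = 10, A[0][1] + B[1][2] = -5 + 1 = -4, A[0][2] + B[2][2] = -5 + 1 = -4) = -4 (attained at k = 1)
  C[1][0] = min over k of (A[1][0] + B[0][0] = 9 + 0 = 9, A[1][1] + B[1][0] = 0 + -1 = -1, A[1][2] + B[2][0] = 10 + -4 = 6) = -1 (attained at k = 1)
  C[1][1] = min over k of (A[1][0] + B[0][1] = 9 + 9 = 18, A[1][1] + B[1][1] = 0 + 4 = 4, A[1][2] + B[2][1] = 10 + -5 = 5) = 4 (attained at k = 1)
  C[1][2] = min over k of (A[1][0] + B[0][2] = 9 + 2 = 11, A[1][1] + B[1][2] = 0 + 1 = 1, A[1][2] + B[2][2] = 10 + 1 = 11) = 1 (attained at k = 1)
  C[2][0] = min over k of (A[2][0] + B[0][0] = 7 + 0 = 7, A[2][1] + B[1][0] = -1 + -1 = -2, A[2][2] + B[2][0] = 2 + -4 = -2) = -2 (attained at k = 1)
  C[2][1] = min over k of (A[2][0] + B[0][1] = 7 + 9 = 16, A[2][1] + B[1][1] = -1 + 4 = 3, A[2][2] + B[2][1] = 2 + -5 = -3) = -3 (attained at k = 2)
  C[2][2] = min over k of (A[2][0] + B[0][2] = 7 + 2 = 9, A[2][1] + B[1][2] = -1 + 1 = 0, A[2][2] + B[2][2] = 2 + 1 = 3) = 0 (attained at k = 1)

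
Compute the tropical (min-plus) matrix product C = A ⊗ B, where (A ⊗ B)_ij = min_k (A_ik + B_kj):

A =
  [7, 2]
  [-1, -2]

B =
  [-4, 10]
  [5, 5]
A ⊗ B =
  [3, 7]
  [-5, 3]

Apply the min-plus product entry-by-entry:
  C[0][0] = min over k of (A[0][0] + B[0][0] = 7 + -4 = 3, A[0][1] + B[1][0] = 2 + 5 = 7) = 3 (attained at k = 0)
  C[0][1] = min over k of (A[0][0] + B[0][1] = 7 + 10 = 17, A[0][1] + B[1][1] = 2 + 5 = 7) = 7 (attained at k = 1)
  C[1][0] = min over k of (A[1][0] + B[0][0] = -1 + -4 = -5, A[1][1] + B[1][0] = -2 + 5 = 3) = -5 (attained at k = 0)
  C[1][1] = min over k of (A[1][0] + B[0][1] = -1 + 10 = 9, A[1][1] + B[1][1] = -2 + 5 = 3) = 3 (attained at k = 1)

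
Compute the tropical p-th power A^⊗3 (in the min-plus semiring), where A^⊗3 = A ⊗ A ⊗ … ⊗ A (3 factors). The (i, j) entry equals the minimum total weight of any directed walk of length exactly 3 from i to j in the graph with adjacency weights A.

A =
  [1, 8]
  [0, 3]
A^⊗3 =
  [3, 10]
  [2, 9]

Each entry (A^⊗3)_ij equals the minimum over all length-3 walks i = v_0 → v_1 → … → v_3 = j of Σ_t A[v_t][v_{t+1}]. For example, for (i, j) = (0, 1) we minimise over 4 possible intermediate vertex sequences; the minimum is 10, attained along the walk 0 → 0 → 0 → 1.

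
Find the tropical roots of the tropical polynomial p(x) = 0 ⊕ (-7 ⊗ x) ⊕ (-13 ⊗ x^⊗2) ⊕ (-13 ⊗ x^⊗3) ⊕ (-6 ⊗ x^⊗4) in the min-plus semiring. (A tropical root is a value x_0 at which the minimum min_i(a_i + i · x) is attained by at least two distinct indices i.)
Roots: {-7, 0, 6, 7}

Each tropical root is a break point of the lower envelope of the lines y = a_i + i · x (there are 5 lines, with slopes 0, 1, ..., 4). Only the lines that attain the minimum somewhere contribute to roots; other lines are dominated. Here the surviving (envelope) indices are i = 4, i = 3, i = 2, i = 1, i = 0.
Intersections between consecutive envelope lines give the roots: for adjacent envelope indices i < j the intersection is x = (a_i − a_j) / (j − i). Reading off the sorted break points: {-7, 0, 6, 7}.
Verification: at each break x_0, at least two indices attain the minimum of min_i(a_i + i · x_0).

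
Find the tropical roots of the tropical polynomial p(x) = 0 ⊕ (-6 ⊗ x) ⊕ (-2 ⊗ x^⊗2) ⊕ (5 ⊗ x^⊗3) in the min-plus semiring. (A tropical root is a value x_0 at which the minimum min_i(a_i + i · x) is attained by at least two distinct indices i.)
Roots: {-7, -4, 6}

Each tropical root is a break point of the lower envelope of the lines y = a_i + i · x (there are 4 lines, with slopes 0, 1, ..., 3). Only the lines that attain the minimum somewhere contribute to roots; other lines are dominated. Here the surviving (envelope) indices are i = 3, i = 2, i = 1, i = 0.
Intersections between consecutive envelope lines give the roots: for adjacent envelope indices i < j the intersection is x = (a_i − a_j) / (j − i). Reading off the sorted break points: {-7, -4, 6}.
Verification: at each break x_0, at least two indices attain the minimum of min_i(a_i + i · x_0).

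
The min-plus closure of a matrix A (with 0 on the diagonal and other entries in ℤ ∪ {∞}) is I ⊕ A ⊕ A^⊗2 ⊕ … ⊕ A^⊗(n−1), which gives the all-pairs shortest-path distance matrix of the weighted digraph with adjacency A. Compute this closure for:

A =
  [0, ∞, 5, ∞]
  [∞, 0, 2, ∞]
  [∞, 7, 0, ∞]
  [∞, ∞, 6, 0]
Closure =
  [0, 12, 5, ∞]
  [∞, 0, 2, ∞]
  [∞, 7, 0, ∞]
  [∞, 13, 6, 0]

This is the Floyd-Warshall all-pairs shortest-path computation. For each intermediate vertex k = 0, 1, …, 3, update dist[i][j] ← min(dist[i][j], dist[i][k] + dist[k][j]). The final matrix gives, for each (i, j), the minimum total weight of any directed path from i to j (possibly empty when i = j).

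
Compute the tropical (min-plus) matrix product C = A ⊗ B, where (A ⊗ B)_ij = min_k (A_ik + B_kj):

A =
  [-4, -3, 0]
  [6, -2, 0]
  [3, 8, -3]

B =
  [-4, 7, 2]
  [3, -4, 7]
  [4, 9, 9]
A ⊗ B =
  [-8, -7, -2]
  [1, -6, 5]
  [-1, 4, 5]

Apply the min-plus product entry-by-entry:
  C[0][0] = min over k of (A[0][0] + B[0][0] = -4 + -4 = -8, A[0][1] + B[1][0] = -3 + 3 = 0, A[0][2] + B[2][0] = 0 + 4 = 4) = -8 (attained at k = 0)
  C[0][1] = min over k of (A[0][0] + B[0][1] = -4 + 7 = 3, A[0][1] + B[1][1] = -3 + -4 = -7, A[0][2] + B[2][1] = 0 + 9 = 9) = -7 (attained at k = 1)
  C[0][2] = min over k of (A[0][0] + B[0][2] = -4 + 2 = -2, A[0][1] + B[1][2] = -3 + 7 = 4, A[0][2] + B[2][2] = 0 + 9 = 9) = -2 (attained at k = 0)
  C[1][0] = min over k of (A[1][0] + B[0][0] = 6 + -4 = 2, A[1][1] + B[1][0] = -2 + 3 = 1, A[1][2] + B[2][0] = 0 + 4 = 4) = 1 (attained at k = 1)
  C[1][1] = min over k of (A[1][0] + B[0][1] = 6 + 7 = 13, A[1][1] + B[1][1] = -2 + -4 = -6, A[1][2] + B[2][1] = 0 + 9 = 9) = -6 (attained at k = 1)
  C[1][2] = min over k of (A[1][0] + B[0][2] = 6 + 2 = 8, A[1][1] + B[1][2] = -2 + 7 = 5, A[1][2] + B[2][2] = 0 + 9 = 9) = 5 (attained at k = 1)
  C[2][0] = min over k of (A[2][0] + B[0][0] = 3 + -4 = -1, A[2][1] + B[1][0] = 8 + 3 = 11, A[2][2] + B[2][0] = -3 + 4 = 1) = -1 (attained at k = 0)
  C[2][1] = min over k of (A[2][0] + B[0][1] = 3 + 7 = 10, A[2][1] + B[1][1] = 8 + -4 = 4, A[2][2] + B[2][1] = -3 + 9 = 6) = 4 (attained at k = 1)
  C[2][2] = min over k of (A[2][0] + B[0][2] = 3 + 2 = 5, A[2][1] + B[1][2] = 8 + 7 = 15, A[2][2] + B[2][2] = -3 + 9 = 6) = 5 (attained at k = 0)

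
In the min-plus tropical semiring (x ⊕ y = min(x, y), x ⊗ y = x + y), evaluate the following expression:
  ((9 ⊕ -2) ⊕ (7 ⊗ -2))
((9 ⊕ -2) ⊕ (7 ⊗ -2)) = -2

Expand innermost to outermost. Recall ⊕ takes the minimum of its arguments and ⊗ takes their sum. Working out the expression ((9 ⊕ -2) ⊕ (7 ⊗ -2)) gives -2.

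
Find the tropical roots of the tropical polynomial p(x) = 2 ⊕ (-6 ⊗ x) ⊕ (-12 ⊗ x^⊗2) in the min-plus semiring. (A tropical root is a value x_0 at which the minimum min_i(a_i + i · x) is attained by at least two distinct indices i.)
Roots: {6, 8}

Each tropical root is a break point of the lower envelope of the lines y = a_i + i · x (there are 3 lines, with slopes 0, 1, ..., 2). Only the lines that attain the minimum somewhere contribute to roots; other lines are dominated. Here the surviving (envelope) indices are i = 2, i = 1, i = 0.
Intersections between consecutive envelope lines give the roots: for adjacent envelope indices i < j the intersection is x = (a_i − a_j) / (j − i). Reading off the sorted break points: {6, 8}.
Verification: at each break x_0, at least two indices attain the minimum of min_i(a_i + i · x_0).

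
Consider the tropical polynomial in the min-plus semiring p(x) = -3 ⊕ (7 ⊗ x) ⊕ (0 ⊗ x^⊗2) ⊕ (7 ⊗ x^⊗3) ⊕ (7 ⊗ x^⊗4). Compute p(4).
p(4) = -3

A tropical monomial a ⊗ x^⊗i evaluates to a + i · x. Evaluating each term at x = 4:
  Term 0 contributes -3 + 0 · 4 = -3
  Term 1 contributes 7 + 1 · 4 = 11
  Term 2 contributes 0 + 2 · 4 = 8
  Term 3 contributes 7 + 3 · 4 = 19
  Term 4 contributes 7 + 4 · 4 = 23
p(4) = ⊕ of these = min[-3, 11, 8, 19, 23] = -3.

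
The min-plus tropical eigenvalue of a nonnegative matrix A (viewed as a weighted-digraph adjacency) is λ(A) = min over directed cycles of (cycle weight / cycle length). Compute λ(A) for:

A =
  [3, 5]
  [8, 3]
λ(A) = 3

Enumerate directed cycles and compute their means (weight / length). Sample:
  cycle 0 → 0: weight = 3, length = 1, mean = 3/1 ≈ 3.000
  cycle 1 → 1: weight = 3, length = 1, mean = 3/1 ≈ 3.000
  cycle 0 → 1 → 0: weight = 13, length = 2, mean = 13/2 ≈ 6.500
  cycle 1 → 0 → 1: weight = 13, length = 2, mean = 13/2 ≈ 6.500
Minimum mean = 3.000, attained e.g. along the cycle 0 → 0 with weight 3 and length 1. So λ(A) = 3/1 = 3.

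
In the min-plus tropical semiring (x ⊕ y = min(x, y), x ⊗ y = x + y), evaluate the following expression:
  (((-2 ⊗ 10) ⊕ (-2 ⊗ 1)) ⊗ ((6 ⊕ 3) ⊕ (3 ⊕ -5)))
(((-2 ⊗ 10) ⊕ (-2 ⊗ 1)) ⊗ ((6 ⊕ 3) ⊕ (3 ⊕ -5))) = -6

Expand innermost to outermost. Recall ⊕ takes the minimum of its arguments and ⊗ takes their sum. Working out the expression (((-2 ⊗ 10) ⊕ (-2 ⊗ 1)) ⊗ ((6 ⊕ 3) ⊕ (3 ⊕ -5))) gives -6.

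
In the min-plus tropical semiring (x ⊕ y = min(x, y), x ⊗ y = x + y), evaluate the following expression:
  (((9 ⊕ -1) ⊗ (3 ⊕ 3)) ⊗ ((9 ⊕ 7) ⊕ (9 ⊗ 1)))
(((9 ⊕ -1) ⊗ (3 ⊕ 3)) ⊗ ((9 ⊕ 7) ⊕ (9 ⊗ 1))) = 9

Expand innermost to outermost. Recall ⊕ takes the minimum of its arguments and ⊗ takes their sum. Working out the expression (((9 ⊕ -1) ⊗ (3 ⊕ 3)) ⊗ ((9 ⊕ 7) ⊕ (9 ⊗ 1))) gives 9.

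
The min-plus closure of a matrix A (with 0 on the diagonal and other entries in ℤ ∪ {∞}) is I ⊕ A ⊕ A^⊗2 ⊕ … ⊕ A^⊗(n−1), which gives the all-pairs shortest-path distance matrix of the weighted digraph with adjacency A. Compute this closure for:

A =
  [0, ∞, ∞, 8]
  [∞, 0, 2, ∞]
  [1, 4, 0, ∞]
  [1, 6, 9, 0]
Closure =
  [0, 14, 16, 8]
  [3, 0, 2, 11]
  [1, 4, 0, 9]
  [1, 6, 8, 0]

This is the Floyd-Warshall all-pairs shortest-path computation. For each intermediate vertex k = 0, 1, …, 3, update dist[i][j] ← min(dist[i][j], dist[i][k] + dist[k][j]). The final matrix gives, for each (i, j), the minimum total weight of any directed path from i to j (possibly empty when i = j).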